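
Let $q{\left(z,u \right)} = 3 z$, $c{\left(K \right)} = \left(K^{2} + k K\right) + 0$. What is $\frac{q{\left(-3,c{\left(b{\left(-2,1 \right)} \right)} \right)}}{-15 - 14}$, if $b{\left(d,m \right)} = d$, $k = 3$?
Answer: $\frac{9}{29} \approx 0.31034$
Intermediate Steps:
$c{\left(K \right)} = K^{2} + 3 K$ ($c{\left(K \right)} = \left(K^{2} + 3 K\right) + 0 = K^{2} + 3 K$)
$\frac{q{\left(-3,c{\left(b{\left(-2,1 \right)} \right)} \right)}}{-15 - 14} = \frac{3 \left(-3\right)}{-15 - 14} = - \frac{9}{-29} = \left(-9\right) \left(- \frac{1}{29}\right) = \frac{9}{29}$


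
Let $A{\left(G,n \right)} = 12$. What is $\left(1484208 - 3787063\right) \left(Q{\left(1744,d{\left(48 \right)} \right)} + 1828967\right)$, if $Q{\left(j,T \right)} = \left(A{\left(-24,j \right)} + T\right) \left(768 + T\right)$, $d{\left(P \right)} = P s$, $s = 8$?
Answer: $-5262389828945$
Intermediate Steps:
$d{\left(P \right)} = 8 P$ ($d{\left(P \right)} = P 8 = 8 P$)
$Q{\left(j,T \right)} = \left(12 + T\right) \left(768 + T\right)$
$\left(1484208 - 3787063\right) \left(Q{\left(1744,d{\left(48 \right)} \right)} + 1828967\right) = \left(1484208 - 3787063\right) \left(\left(9216 + \left(8 \cdot 48\right)^{2} + 780 \cdot 8 \cdot 48\right) + 1828967\right) = - 2302855 \left(\left(9216 + 384^{2} + 780 \cdot 384\right) + 1828967\right) = - 2302855 \left(\left(9216 + 147456 + 299520\right) + 1828967\right) = - 2302855 \left(456192 + 1828967\right) = \left(-2302855\right) 2285159 = -5262389828945$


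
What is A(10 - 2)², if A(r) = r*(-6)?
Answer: 2304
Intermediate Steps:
A(r) = -6*r
A(10 - 2)² = (-6*(10 - 2))² = (-6*8)² = (-48)² = 2304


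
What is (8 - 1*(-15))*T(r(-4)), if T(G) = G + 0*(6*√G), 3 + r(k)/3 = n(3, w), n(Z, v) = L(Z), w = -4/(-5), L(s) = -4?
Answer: -483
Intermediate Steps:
w = ⅘ (w = -4*(-⅕) = ⅘ ≈ 0.80000)
n(Z, v) = -4
r(k) = -21 (r(k) = -9 + 3*(-4) = -9 - 12 = -21)
T(G) = G (T(G) = G + 0 = G)
(8 - 1*(-15))*T(r(-4)) = (8 - 1*(-15))*(-21) = (8 + 15)*(-21) = 23*(-21) = -483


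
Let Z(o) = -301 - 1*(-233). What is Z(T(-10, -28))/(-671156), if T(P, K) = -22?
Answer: 17/167789 ≈ 0.00010132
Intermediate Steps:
Z(o) = -68 (Z(o) = -301 + 233 = -68)
Z(T(-10, -28))/(-671156) = -68/(-671156) = -68*(-1/671156) = 17/167789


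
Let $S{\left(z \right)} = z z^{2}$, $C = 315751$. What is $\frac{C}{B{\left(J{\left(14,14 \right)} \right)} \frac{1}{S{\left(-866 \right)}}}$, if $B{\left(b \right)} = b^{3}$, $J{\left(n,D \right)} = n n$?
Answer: $- \frac{25633530390487}{941192} \approx -2.7235 \cdot 10^{7}$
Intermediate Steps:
$J{\left(n,D \right)} = n^{2}$
$S{\left(z \right)} = z^{3}$
$\frac{C}{B{\left(J{\left(14,14 \right)} \right)} \frac{1}{S{\left(-866 \right)}}} = \frac{315751}{\left(14^{2}\right)^{3} \frac{1}{\left(-866\right)^{3}}} = \frac{315751}{196^{3} \frac{1}{-649461896}} = \frac{315751}{7529536 \left(- \frac{1}{649461896}\right)} = \frac{315751}{- \frac{941192}{81182737}} = 315751 \left(- \frac{81182737}{941192}\right) = - \frac{25633530390487}{941192}$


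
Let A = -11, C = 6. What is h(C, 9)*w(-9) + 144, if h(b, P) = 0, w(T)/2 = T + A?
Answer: 144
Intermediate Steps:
w(T) = -22 + 2*T (w(T) = 2*(T - 11) = 2*(-11 + T) = -22 + 2*T)
h(C, 9)*w(-9) + 144 = 0*(-22 + 2*(-9)) + 144 = 0*(-22 - 18) + 144 = 0*(-40) + 144 = 0 + 144 = 144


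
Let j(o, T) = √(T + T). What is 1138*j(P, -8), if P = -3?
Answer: 4552*I ≈ 4552.0*I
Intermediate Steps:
j(o, T) = √2*√T (j(o, T) = √(2*T) = √2*√T)
1138*j(P, -8) = 1138*(√2*√(-8)) = 1138*(√2*(2*I*√2)) = 1138*(4*I) = 4552*I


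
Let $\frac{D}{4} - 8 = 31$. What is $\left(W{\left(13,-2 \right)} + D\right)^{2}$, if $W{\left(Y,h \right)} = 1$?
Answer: $24649$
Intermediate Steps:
$D = 156$ ($D = 32 + 4 \cdot 31 = 32 + 124 = 156$)
$\left(W{\left(13,-2 \right)} + D\right)^{2} = \left(1 + 156\right)^{2} = 157^{2} = 24649$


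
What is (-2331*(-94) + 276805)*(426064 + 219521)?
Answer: 320157867615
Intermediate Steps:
(-2331*(-94) + 276805)*(426064 + 219521) = (219114 + 276805)*645585 = 495919*645585 = 320157867615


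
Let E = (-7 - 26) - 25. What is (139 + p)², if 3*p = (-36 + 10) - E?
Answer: 201601/9 ≈ 22400.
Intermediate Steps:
E = -58 (E = -33 - 25 = -58)
p = 32/3 (p = ((-36 + 10) - 1*(-58))/3 = (-26 + 58)/3 = (⅓)*32 = 32/3 ≈ 10.667)
(139 + p)² = (139 + 32/3)² = (449/3)² = 201601/9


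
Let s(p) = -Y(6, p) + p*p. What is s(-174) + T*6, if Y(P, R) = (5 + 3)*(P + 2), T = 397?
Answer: 32594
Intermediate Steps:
Y(P, R) = 16 + 8*P (Y(P, R) = 8*(2 + P) = 16 + 8*P)
s(p) = -64 + p² (s(p) = -(16 + 8*6) + p*p = -(16 + 48) + p² = -1*64 + p² = -64 + p²)
s(-174) + T*6 = (-64 + (-174)²) + 397*6 = (-64 + 30276) + 2382 = 30212 + 2382 = 32594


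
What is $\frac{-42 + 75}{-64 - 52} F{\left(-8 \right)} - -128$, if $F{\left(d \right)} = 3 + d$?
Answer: $\frac{15013}{116} \approx 129.42$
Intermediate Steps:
$\frac{-42 + 75}{-64 - 52} F{\left(-8 \right)} - -128 = \frac{-42 + 75}{-64 - 52} \left(3 - 8\right) - -128 = \frac{33}{-116} \left(-5\right) + 128 = 33 \left(- \frac{1}{116}\right) \left(-5\right) + 128 = \left(- \frac{33}{116}\right) \left(-5\right) + 128 = \frac{165}{116} + 128 = \frac{15013}{116}$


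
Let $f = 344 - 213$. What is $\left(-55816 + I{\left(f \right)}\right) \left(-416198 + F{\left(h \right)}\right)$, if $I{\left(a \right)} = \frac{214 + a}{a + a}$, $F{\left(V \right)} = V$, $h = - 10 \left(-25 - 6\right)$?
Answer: $\frac{3040858062968}{131} \approx 2.3213 \cdot 10^{10}$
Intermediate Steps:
$h = 310$ ($h = - 10 \left(-25 - 6\right) = \left(-10\right) \left(-31\right) = 310$)
$f = 131$ ($f = 344 - 213 = 131$)
$I{\left(a \right)} = \frac{214 + a}{2 a}$
$\left(-55816 + I{\left(f \right)}\right) \left(-416198 + F{\left(h \right)}\right) = \left(-55816 + \frac{214 + 131}{2 \cdot 131}\right) \left(-416198 + 310\right) = \left(-55816 + \frac{1}{2} \cdot \frac{1}{131} \cdot 345\right) \left(-415888\right) = \left(-55816 + \frac{345}{262}\right) \left(-415888\right) = \left(- \frac{14623447}{262}\right) \left(-415888\right) = \frac{3040858062968}{131}$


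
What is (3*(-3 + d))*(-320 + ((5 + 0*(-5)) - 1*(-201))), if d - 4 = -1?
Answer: 0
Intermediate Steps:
d = 3 (d = 4 - 1 = 3)
(3*(-3 + d))*(-320 + ((5 + 0*(-5)) - 1*(-201))) = (3*(-3 + 3))*(-320 + ((5 + 0*(-5)) - 1*(-201))) = (3*0)*(-320 + ((5 + 0) + 201)) = 0*(-320 + (5 + 201)) = 0*(-320 + 206) = 0*(-114) = 0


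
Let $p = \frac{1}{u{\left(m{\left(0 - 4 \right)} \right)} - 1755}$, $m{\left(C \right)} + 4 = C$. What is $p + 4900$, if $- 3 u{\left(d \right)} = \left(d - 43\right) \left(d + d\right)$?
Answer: $\frac{9932299}{2027} \approx 4900.0$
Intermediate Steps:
$m{\left(C \right)} = -4 + C$
$u{\left(d \right)} = - \frac{2 d \left(-43 + d\right)}{3}$ ($u{\left(d \right)} = - \frac{\left(d - 43\right) \left(d + d\right)}{3} = - \frac{\left(-43 + d\right) 2 d}{3} = - \frac{2 d \left(-43 + d\right)}{3}$)
$p = - \frac{1}{2027}$ ($p = \frac{1}{\frac{2 \left(-4 + \left(0 - 4\right)\right) \left(43 - \left(-4 + \left(0 - 4\right)\right)\right)}{3} - 1755} = \frac{1}{\frac{2 \left(-4 - 4\right) \left(43 - \left(-4 - 4\right)\right)}{3} - 1755} = \frac{1}{\frac{2}{3} \left(-8\right) \left(43 - -8\right) - 1755} = \frac{1}{\frac{2}{3} \left(-8\right) \left(43 + 8\right) - 1755} = \frac{1}{\frac{2}{3} \left(-8\right) 51 - 1755} = \frac{1}{-272 - 1755} = \frac{1}{-2027} = - \frac{1}{2027} \approx -0.00049334$)
$p + 4900 = - \frac{1}{2027} + 4900 = \frac{9932299}{2027}$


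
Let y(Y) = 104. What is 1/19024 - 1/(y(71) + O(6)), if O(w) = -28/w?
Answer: -28387/2834576 ≈ -0.010015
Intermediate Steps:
1/19024 - 1/(y(71) + O(6)) = 1/19024 - 1/(104 - 28/6) = 1/19024 - 1/(104 - 28*1/6) = 1/19024 - 1/(104 - 14/3) = 1/19024 - 1/298/3 = 1/19024 - 1*3/298 = 1/19024 - 3/298 = -28387/2834576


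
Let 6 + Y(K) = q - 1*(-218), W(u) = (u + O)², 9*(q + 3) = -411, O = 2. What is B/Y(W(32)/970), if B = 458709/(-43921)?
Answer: -1376127/21521290 ≈ -0.063943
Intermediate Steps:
q = -146/3 (q = -3 + (⅑)*(-411) = -3 - 137/3 = -146/3 ≈ -48.667)
W(u) = (2 + u)² (W(u) = (u + 2)² = (2 + u)²)
Y(K) = 490/3 (Y(K) = -6 + (-146/3 - 1*(-218)) = -6 + (-146/3 + 218) = -6 + 508/3 = 490/3)
B = -458709/43921 (B = 458709*(-1/43921) = -458709/43921 ≈ -10.444)
B/Y(W(32)/970) = -458709/(43921*490/3) = -458709/43921*3/490 = -1376127/21521290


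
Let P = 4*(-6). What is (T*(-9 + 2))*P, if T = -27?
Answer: -4536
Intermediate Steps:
P = -24
(T*(-9 + 2))*P = -27*(-9 + 2)*(-24) = -27*(-7)*(-24) = 189*(-24) = -4536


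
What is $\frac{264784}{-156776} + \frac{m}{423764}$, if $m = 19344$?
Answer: $- \frac{3411664126}{2076125777} \approx -1.6433$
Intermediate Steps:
$\frac{264784}{-156776} + \frac{m}{423764} = \frac{264784}{-156776} + \frac{19344}{423764} = 264784 \left(- \frac{1}{156776}\right) + 19344 \cdot \frac{1}{423764} = - \frac{33098}{19597} + \frac{4836}{105941} = - \frac{3411664126}{2076125777}$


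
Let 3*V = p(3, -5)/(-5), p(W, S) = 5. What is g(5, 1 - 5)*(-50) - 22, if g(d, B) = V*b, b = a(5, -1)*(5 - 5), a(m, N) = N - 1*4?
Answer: -22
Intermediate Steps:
a(m, N) = -4 + N (a(m, N) = N - 4 = -4 + N)
V = -1/3 (V = (5/(-5))/3 = (5*(-1/5))/3 = (1/3)*(-1) = -1/3 ≈ -0.33333)
b = 0 (b = (-4 - 1)*(5 - 5) = -5*0 = 0)
g(d, B) = 0 (g(d, B) = -1/3*0 = 0)
g(5, 1 - 5)*(-50) - 22 = 0*(-50) - 22 = 0 - 22 = -22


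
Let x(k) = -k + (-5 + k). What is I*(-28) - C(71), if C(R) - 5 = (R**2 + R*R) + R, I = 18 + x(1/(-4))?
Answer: -10522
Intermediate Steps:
x(k) = -5
I = 13 (I = 18 - 5 = 13)
C(R) = 5 + R + 2*R**2 (C(R) = 5 + ((R**2 + R*R) + R) = 5 + ((R**2 + R**2) + R) = 5 + (2*R**2 + R) = 5 + (R + 2*R**2) = 5 + R + 2*R**2)
I*(-28) - C(71) = 13*(-28) - (5 + 71 + 2*71**2) = -364 - (5 + 71 + 2*5041) = -364 - (5 + 71 + 10082) = -364 - 1*10158 = -364 - 10158 = -10522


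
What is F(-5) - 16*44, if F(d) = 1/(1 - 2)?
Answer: -705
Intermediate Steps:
F(d) = -1 (F(d) = 1/(-1) = -1)
F(-5) - 16*44 = -1 - 16*44 = -1 - 704 = -705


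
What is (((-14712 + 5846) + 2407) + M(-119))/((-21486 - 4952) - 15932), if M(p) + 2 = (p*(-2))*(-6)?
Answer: 7889/42370 ≈ 0.18619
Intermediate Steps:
M(p) = -2 + 12*p (M(p) = -2 + (p*(-2))*(-6) = -2 - 2*p*(-6) = -2 + 12*p)
(((-14712 + 5846) + 2407) + M(-119))/((-21486 - 4952) - 15932) = (((-14712 + 5846) + 2407) + (-2 + 12*(-119)))/((-21486 - 4952) - 15932) = ((-8866 + 2407) + (-2 - 1428))/(-26438 - 15932) = (-6459 - 1430)/(-42370) = -7889*(-1/42370) = 7889/42370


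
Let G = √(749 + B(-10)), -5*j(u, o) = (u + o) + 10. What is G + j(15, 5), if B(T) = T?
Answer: -6 + √739 ≈ 21.185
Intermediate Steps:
j(u, o) = -2 - o/5 - u/5 (j(u, o) = -((u + o) + 10)/5 = -((o + u) + 10)/5 = -(10 + o + u)/5 = -2 - o/5 - u/5)
G = √739 (G = √(749 - 10) = √739 ≈ 27.185)
G + j(15, 5) = √739 + (-2 - ⅕*5 - ⅕*15) = √739 + (-2 - 1 - 3) = √739 - 6 = -6 + √739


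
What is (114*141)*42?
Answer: 675108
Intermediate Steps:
(114*141)*42 = 16074*42 = 675108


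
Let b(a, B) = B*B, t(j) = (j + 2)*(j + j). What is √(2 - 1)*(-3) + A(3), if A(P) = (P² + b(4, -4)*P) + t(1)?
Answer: 60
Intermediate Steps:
t(j) = 2*j*(2 + j) (t(j) = (2 + j)*(2*j) = 2*j*(2 + j))
b(a, B) = B²
A(P) = 6 + P² + 16*P (A(P) = (P² + (-4)²*P) + 2*1*(2 + 1) = (P² + 16*P) + 2*1*3 = (P² + 16*P) + 6 = 6 + P² + 16*P)
√(2 - 1)*(-3) + A(3) = √(2 - 1)*(-3) + (6 + 3² + 16*3) = √1*(-3) + (6 + 9 + 48) = 1*(-3) + 63 = -3 + 63 = 60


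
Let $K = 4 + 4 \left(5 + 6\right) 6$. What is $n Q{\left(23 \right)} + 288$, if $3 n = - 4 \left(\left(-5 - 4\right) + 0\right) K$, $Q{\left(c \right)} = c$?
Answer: $74256$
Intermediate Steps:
$K = 268$ ($K = 4 + 4 \cdot 11 \cdot 6 = 4 + 44 \cdot 6 = 4 + 264 = 268$)
$n = 3216$ ($n = \frac{- 4 \left(\left(-5 - 4\right) + 0\right) 268}{3} = \frac{- 4 \left(-9 + 0\right) 268}{3} = \frac{\left(-4\right) \left(-9\right) 268}{3} = \frac{36 \cdot 268}{3} = \frac{1}{3} \cdot 9648 = 3216$)
$n Q{\left(23 \right)} + 288 = 3216 \cdot 23 + 288 = 73968 + 288 = 74256$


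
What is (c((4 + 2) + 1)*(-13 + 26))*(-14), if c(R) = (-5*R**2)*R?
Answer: 312130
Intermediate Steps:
c(R) = -5*R**3
(c((4 + 2) + 1)*(-13 + 26))*(-14) = ((-5*((4 + 2) + 1)**3)*(-13 + 26))*(-14) = (-5*(6 + 1)**3*13)*(-14) = (-5*7**3*13)*(-14) = (-5*343*13)*(-14) = -1715*13*(-14) = -22295*(-14) = 312130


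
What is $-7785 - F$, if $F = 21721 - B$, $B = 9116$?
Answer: $-20390$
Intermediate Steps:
$F = 12605$ ($F = 21721 - 9116 = 12605$)
$-7785 - F = -7785 - 12605 = -20390$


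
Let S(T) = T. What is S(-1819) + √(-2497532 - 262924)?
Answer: -1819 + 2*I*√690114 ≈ -1819.0 + 1661.5*I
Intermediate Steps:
S(-1819) + √(-2497532 - 262924) = -1819 + √(-2497532 - 262924) = -1819 + √(-2760456) = -1819 + 2*I*√690114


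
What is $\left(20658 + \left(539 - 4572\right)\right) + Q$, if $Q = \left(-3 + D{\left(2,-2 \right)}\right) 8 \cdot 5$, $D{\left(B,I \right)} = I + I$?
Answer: $16345$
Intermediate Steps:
$D{\left(B,I \right)} = 2 I$
$Q = -280$ ($Q = \left(-3 + 2 \left(-2\right)\right) 8 \cdot 5 = \left(-3 - 4\right) 40 = \left(-7\right) 40 = -280$)
$\left(20658 + \left(539 - 4572\right)\right) + Q = \left(20658 + \left(539 - 4572\right)\right) - 280 = \left(20658 - 4033\right) - 280 = 16625 - 280 = 16345$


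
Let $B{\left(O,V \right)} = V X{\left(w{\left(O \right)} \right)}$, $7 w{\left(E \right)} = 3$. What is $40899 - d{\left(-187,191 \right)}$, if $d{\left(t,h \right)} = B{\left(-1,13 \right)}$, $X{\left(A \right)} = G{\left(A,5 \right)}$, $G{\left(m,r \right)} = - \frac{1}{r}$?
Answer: $\frac{204508}{5} \approx 40902.0$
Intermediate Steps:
$w{\left(E \right)} = \frac{3}{7}$ ($w{\left(E \right)} = \frac{1}{7} \cdot 3 = \frac{3}{7}$)
$X{\left(A \right)} = - \frac{1}{5}$
$B{\left(O,V \right)} = - \frac{V}{5}$ ($B{\left(O,V \right)} = V \left(- \frac{1}{5}\right) = - \frac{V}{5}$)
$d{\left(t,h \right)} = - \frac{13}{5}$ ($d{\left(t,h \right)} = \left(- \frac{1}{5}\right) 13 = - \frac{13}{5}$)
$40899 - d{\left(-187,191 \right)} = 40899 - - \frac{13}{5} = 40899 + \frac{13}{5} = \frac{204508}{5}$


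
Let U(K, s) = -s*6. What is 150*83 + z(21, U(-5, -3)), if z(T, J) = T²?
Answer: 12891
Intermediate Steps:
U(K, s) = -6*s
150*83 + z(21, U(-5, -3)) = 150*83 + 21² = 12450 + 441 = 12891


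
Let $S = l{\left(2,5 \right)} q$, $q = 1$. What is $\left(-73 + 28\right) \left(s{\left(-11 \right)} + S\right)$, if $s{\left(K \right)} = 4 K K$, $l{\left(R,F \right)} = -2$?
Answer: $-21690$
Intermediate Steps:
$s{\left(K \right)} = 4 K^{2}$
$S = -2$ ($S = \left(-2\right) 1 = -2$)
$\left(-73 + 28\right) \left(s{\left(-11 \right)} + S\right) = \left(-73 + 28\right) \left(4 \left(-11\right)^{2} - 2\right) = - 45 \left(4 \cdot 121 - 2\right) = - 45 \left(484 - 2\right) = \left(-45\right) 482 = -21690$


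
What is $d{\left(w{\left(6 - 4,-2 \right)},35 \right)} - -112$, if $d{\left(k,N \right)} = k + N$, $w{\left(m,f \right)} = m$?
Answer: $149$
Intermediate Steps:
$d{\left(k,N \right)} = N + k$
$d{\left(w{\left(6 - 4,-2 \right)},35 \right)} - -112 = \left(35 + \left(6 - 4\right)\right) - -112 = \left(35 + \left(6 - 4\right)\right) + 112 = \left(35 + 2\right) + 112 = 37 + 112 = 149$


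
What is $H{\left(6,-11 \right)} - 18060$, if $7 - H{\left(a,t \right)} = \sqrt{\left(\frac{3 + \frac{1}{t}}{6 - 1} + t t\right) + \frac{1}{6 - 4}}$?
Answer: $-18053 - \frac{\sqrt{1477190}}{110} \approx -18064.0$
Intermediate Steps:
$H{\left(a,t \right)} = 7 - \sqrt{\frac{11}{10} + t^{2} + \frac{1}{5 t}}$ ($H{\left(a,t \right)} = 7 - \sqrt{\left(\frac{3 + \frac{1}{t}}{6 - 1} + t t\right) + \frac{1}{6 - 4}} = 7 - \sqrt{\left(\frac{3 + \frac{1}{t}}{5} + t^{2}\right) + \frac{1}{2}} = 7 - \sqrt{\left(\left(3 + \frac{1}{t}\right) \frac{1}{5} + t^{2}\right) + \frac{1}{2}} = 7 - \sqrt{\left(\left(\frac{3}{5} + \frac{1}{5 t}\right) + t^{2}\right) + \frac{1}{2}} = 7 - \sqrt{\left(\frac{3}{5} + t^{2} + \frac{1}{5 t}\right) + \frac{1}{2}} = 7 - \sqrt{\frac{11}{10} + t^{2} + \frac{1}{5 t}}$)
$H{\left(6,-11 \right)} - 18060 = \left(7 - \frac{\sqrt{110 + \frac{20}{-11} + 100 \left(-11\right)^{2}}}{10}\right) - 18060 = \left(7 - \frac{\sqrt{110 + 20 \left(- \frac{1}{11}\right) + 100 \cdot 121}}{10}\right) - 18060 = \left(7 - \frac{\sqrt{110 - \frac{20}{11} + 12100}}{10}\right) - 18060 = \left(7 - \frac{\sqrt{\frac{134290}{11}}}{10}\right) - 18060 = \left(7 - \frac{\frac{1}{11} \sqrt{1477190}}{10}\right) - 18060 = \left(7 - \frac{\sqrt{1477190}}{110}\right) - 18060 = -18053 - \frac{\sqrt{1477190}}{110}$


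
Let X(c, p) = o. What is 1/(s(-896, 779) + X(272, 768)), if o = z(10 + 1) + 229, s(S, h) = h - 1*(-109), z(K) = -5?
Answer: 1/1112 ≈ 0.00089928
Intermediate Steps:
s(S, h) = 109 + h (s(S, h) = h + 109 = 109 + h)
o = 224 (o = -5 + 229 = 224)
X(c, p) = 224
1/(s(-896, 779) + X(272, 768)) = 1/((109 + 779) + 224) = 1/(888 + 224) = 1/1112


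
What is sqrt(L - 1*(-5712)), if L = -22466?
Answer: I*sqrt(16754) ≈ 129.44*I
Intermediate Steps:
sqrt(L - 1*(-5712)) = sqrt(-22466 - 1*(-5712)) = sqrt(-22466 + 5712) = sqrt(-16754) = I*sqrt(16754)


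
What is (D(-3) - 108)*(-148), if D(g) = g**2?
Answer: 14652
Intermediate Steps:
(D(-3) - 108)*(-148) = ((-3)**2 - 108)*(-148) = (9 - 108)*(-148) = -99*(-148) = 14652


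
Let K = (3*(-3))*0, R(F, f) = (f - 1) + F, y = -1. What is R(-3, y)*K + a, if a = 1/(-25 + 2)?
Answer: -1/23 ≈ -0.043478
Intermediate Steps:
R(F, f) = -1 + F + f (R(F, f) = (-1 + f) + F = -1 + F + f)
a = -1/23 (a = 1/(-23) = -1/23 ≈ -0.043478)
K = 0 (K = -9*0 = 0)
R(-3, y)*K + a = (-1 - 3 - 1)*0 - 1/23 = -5*0 - 1/23 = 0 - 1/23 = -1/23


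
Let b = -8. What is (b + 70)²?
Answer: 3844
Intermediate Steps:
(b + 70)² = (-8 + 70)² = 62² = 3844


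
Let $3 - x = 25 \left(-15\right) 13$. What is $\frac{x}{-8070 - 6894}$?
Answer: $- \frac{813}{2494} \approx -0.32598$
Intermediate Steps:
$x = 4878$ ($x = 3 - 25 \left(-15\right) 13 = 3 - \left(-375\right) 13 = 3 - -4875 = 3 + 4875 = 4878$)
$\frac{x}{-8070 - 6894} = \frac{4878}{-8070 - 6894} = \frac{4878}{-14964} = 4878 \left(- \frac{1}{14964}\right) = - \frac{813}{2494}$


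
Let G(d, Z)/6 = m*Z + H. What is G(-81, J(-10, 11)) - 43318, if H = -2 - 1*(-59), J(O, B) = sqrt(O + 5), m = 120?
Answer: -42976 + 720*I*sqrt(5) ≈ -42976.0 + 1610.0*I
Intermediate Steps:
J(O, B) = sqrt(5 + O)
H = 57 (H = -2 + 59 = 57)
G(d, Z) = 342 + 720*Z (G(d, Z) = 6*(120*Z + 57) = 6*(57 + 120*Z) = 342 + 720*Z)
G(-81, J(-10, 11)) - 43318 = (342 + 720*sqrt(5 - 10)) - 43318 = (342 + 720*sqrt(-5)) - 43318 = (342 + 720*(I*sqrt(5))) - 43318 = (342 + 720*I*sqrt(5)) - 43318 = -42976 + 720*I*sqrt(5)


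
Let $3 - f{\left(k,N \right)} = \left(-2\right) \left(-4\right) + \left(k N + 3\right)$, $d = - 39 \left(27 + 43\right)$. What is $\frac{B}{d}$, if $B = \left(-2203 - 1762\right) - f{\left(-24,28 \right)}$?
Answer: $\frac{1543}{910} \approx 1.6956$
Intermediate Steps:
$d = -2730$ ($d = \left(-39\right) 70 = -2730$)
$f{\left(k,N \right)} = -8 - N k$ ($f{\left(k,N \right)} = 3 - \left(\left(-2\right) \left(-4\right) + \left(k N + 3\right)\right) = 3 - \left(8 + \left(N k + 3\right)\right) = 3 - \left(8 + \left(3 + N k\right)\right) = 3 - \left(11 + N k\right) = -8 - N k$)
$B = -4629$ ($B = \left(-2203 - 1762\right) - \left(-8 - 28 \left(-24\right)\right) = -3965 - \left(-8 + 672\right) = -3965 - 664 = -4629$)
$\frac{B}{d} = - \frac{4629}{-2730} = \left(-4629\right) \left(- \frac{1}{2730}\right) = \frac{1543}{910}$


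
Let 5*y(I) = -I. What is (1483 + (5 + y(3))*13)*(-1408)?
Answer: -10843008/5 ≈ -2.1686e+6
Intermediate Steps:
y(I) = -I/5 (y(I) = (-I)/5 = -I/5)
(1483 + (5 + y(3))*13)*(-1408) = (1483 + (5 - ⅕*3)*13)*(-1408) = (1483 + (5 - ⅗)*13)*(-1408) = (1483 + (22/5)*13)*(-1408) = (1483 + 286/5)*(-1408) = (7701/5)*(-1408) = -10843008/5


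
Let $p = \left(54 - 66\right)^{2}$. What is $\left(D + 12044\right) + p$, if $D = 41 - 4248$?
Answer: $7981$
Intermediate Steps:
$p = 144$ ($p = \left(-12\right)^{2} = 144$)
$D = -4207$ ($D = 41 - 4248 = -4207$)
$\left(D + 12044\right) + p = \left(-4207 + 12044\right) + 144 = 7837 + 144 = 7981$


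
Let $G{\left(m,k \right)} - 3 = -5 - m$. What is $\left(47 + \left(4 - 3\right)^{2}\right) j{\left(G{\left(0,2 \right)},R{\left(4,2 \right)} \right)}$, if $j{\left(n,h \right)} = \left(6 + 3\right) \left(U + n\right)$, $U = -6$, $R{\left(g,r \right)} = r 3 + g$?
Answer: $-3456$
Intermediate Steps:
$R{\left(g,r \right)} = g + 3 r$ ($R{\left(g,r \right)} = 3 r + g = g + 3 r$)
$G{\left(m,k \right)} = -2 - m$ ($G{\left(m,k \right)} = 3 - \left(5 + m\right) = -2 - m$)
$j{\left(n,h \right)} = -54 + 9 n$ ($j{\left(n,h \right)} = \left(6 + 3\right) \left(-6 + n\right) = 9 \left(-6 + n\right) = -54 + 9 n$)
$\left(47 + \left(4 - 3\right)^{2}\right) j{\left(G{\left(0,2 \right)},R{\left(4,2 \right)} \right)} = \left(47 + \left(4 - 3\right)^{2}\right) \left(-54 + 9 \left(-2 - 0\right)\right) = \left(47 + 1^{2}\right) \left(-54 + 9 \left(-2 + 0\right)\right) = \left(47 + 1\right) \left(-54 + 9 \left(-2\right)\right) = 48 \left(-54 - 18\right) = 48 \left(-72\right) = -3456$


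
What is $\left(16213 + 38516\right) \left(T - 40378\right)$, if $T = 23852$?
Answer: $-904451454$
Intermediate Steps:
$\left(16213 + 38516\right) \left(T - 40378\right) = \left(16213 + 38516\right) \left(23852 - 40378\right) = 54729 \left(-16526\right) = -904451454$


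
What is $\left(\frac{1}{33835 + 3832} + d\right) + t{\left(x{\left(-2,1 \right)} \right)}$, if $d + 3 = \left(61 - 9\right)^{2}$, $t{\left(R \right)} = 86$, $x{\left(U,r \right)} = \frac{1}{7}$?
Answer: $\frac{104977930}{37667} \approx 2787.0$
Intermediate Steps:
$x{\left(U,r \right)} = \frac{1}{7}$
$d = 2701$ ($d = -3 + \left(61 - 9\right)^{2} = -3 + 52^{2} = -3 + 2704 = 2701$)
$\left(\frac{1}{33835 + 3832} + d\right) + t{\left(x{\left(-2,1 \right)} \right)} = \left(\frac{1}{33835 + 3832} + 2701\right) + 86 = \left(\frac{1}{37667} + 2701\right) + 86 = \frac{101738568}{37667} + 86 = \frac{104977930}{37667}$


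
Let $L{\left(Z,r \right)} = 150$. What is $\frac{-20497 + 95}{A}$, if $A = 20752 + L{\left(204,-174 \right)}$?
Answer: $- \frac{10201}{10451} \approx -0.97608$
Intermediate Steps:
$A = 20902$ ($A = 20752 + 150 = 20902$)
$\frac{-20497 + 95}{A} = \frac{-20497 + 95}{20902} = \left(-20402\right) \frac{1}{20902} = - \frac{10201}{10451}$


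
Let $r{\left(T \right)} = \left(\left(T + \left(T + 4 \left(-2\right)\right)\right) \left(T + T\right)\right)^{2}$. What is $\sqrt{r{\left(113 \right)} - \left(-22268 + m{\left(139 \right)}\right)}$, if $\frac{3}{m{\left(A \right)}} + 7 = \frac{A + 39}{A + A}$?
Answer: $\frac{7 \sqrt{9677926252605}}{442} \approx 49268.0$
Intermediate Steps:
$r{\left(T \right)} = 4 T^{2} \left(-8 + 2 T\right)^{2}$ ($r{\left(T \right)} = \left(\left(T + \left(T - 8\right)\right) 2 T\right)^{2} = \left(\left(T + \left(-8 + T\right)\right) 2 T\right)^{2} = \left(\left(-8 + 2 T\right) 2 T\right)^{2} = \left(2 T \left(-8 + 2 T\right)\right)^{2} = 4 T^{2} \left(-8 + 2 T\right)^{2}$)
$m{\left(A \right)} = \frac{3}{-7 + \frac{39 + A}{2 A}}$ ($m{\left(A \right)} = \frac{3}{-7 + \frac{A + 39}{A + A}} = \frac{3}{-7 + \frac{39 + A}{2 A}}$)
$\sqrt{r{\left(113 \right)} - \left(-22268 + m{\left(139 \right)}\right)} = \sqrt{16 \cdot 113^{2} \left(-4 + 113\right)^{2} + \left(22268 - \left(-6\right) 139 \frac{1}{-39 + 13 \cdot 139}\right)} = \sqrt{16 \cdot 12769 \cdot 109^{2} + \left(22268 - \left(-6\right) 139 \frac{1}{-39 + 1807}\right)} = \sqrt{16 \cdot 12769 \cdot 11881 + \left(22268 - \left(-6\right) 139 \cdot \frac{1}{1768}\right)} = \sqrt{2427335824 + \left(22268 - \left(-6\right) 139 \cdot \frac{1}{1768}\right)} = \sqrt{2427335824 + \left(22268 - - \frac{417}{884}\right)} = \sqrt{2427335824 + \left(22268 + \frac{417}{884}\right)} = \sqrt{2427335824 + \frac{19685329}{884}} = \sqrt{\frac{2145784553745}{884}} = \frac{7 \sqrt{9677926252605}}{442}$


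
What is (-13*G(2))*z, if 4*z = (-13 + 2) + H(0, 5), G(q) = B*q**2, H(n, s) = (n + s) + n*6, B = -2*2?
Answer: -312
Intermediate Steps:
B = -4
H(n, s) = s + 7*n (H(n, s) = (n + s) + 6*n = s + 7*n)
G(q) = -4*q**2
z = -3/2 (z = ((-13 + 2) + (5 + 7*0))/4 = (-11 + (5 + 0))/4 = (-11 + 5)/4 = (1/4)*(-6) = -3/2 ≈ -1.5000)
(-13*G(2))*z = -(-52)*2**2*(-3/2) = -(-52)*4*(-3/2) = -13*(-16)*(-3/2) = 208*(-3/2) = -312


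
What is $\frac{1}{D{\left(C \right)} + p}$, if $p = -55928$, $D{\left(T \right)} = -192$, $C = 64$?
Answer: $- \frac{1}{56120} \approx -1.7819 \cdot 10^{-5}$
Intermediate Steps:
$\frac{1}{D{\left(C \right)} + p} = \frac{1}{-192 - 55928} = \frac{1}{-56120} = - \frac{1}{56120}$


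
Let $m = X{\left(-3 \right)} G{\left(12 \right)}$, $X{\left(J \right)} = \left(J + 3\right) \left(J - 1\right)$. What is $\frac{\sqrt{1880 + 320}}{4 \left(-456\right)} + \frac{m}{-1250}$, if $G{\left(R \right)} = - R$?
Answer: $- \frac{5 \sqrt{22}}{912} \approx -0.025715$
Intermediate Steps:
$X{\left(J \right)} = \left(-1 + J\right) \left(3 + J\right)$ ($X{\left(J \right)} = \left(3 + J\right) \left(-1 + J\right) = \left(-1 + J\right) \left(3 + J\right)$)
$m = 0$ ($m = \left(-3 + \left(-3\right)^{2} + 2 \left(-3\right)\right) \left(\left(-1\right) 12\right) = \left(-3 + 9 - 6\right) \left(-12\right) = 0 \left(-12\right) = 0$)
$\frac{\sqrt{1880 + 320}}{4 \left(-456\right)} + \frac{m}{-1250} = \frac{\sqrt{1880 + 320}}{4 \left(-456\right)} + \frac{0}{-1250} = \frac{\sqrt{2200}}{-1824} + 0 \left(- \frac{1}{1250}\right) = 10 \sqrt{22} \left(- \frac{1}{1824}\right) + 0 = - \frac{5 \sqrt{22}}{912} + 0 = - \frac{5 \sqrt{22}}{912}$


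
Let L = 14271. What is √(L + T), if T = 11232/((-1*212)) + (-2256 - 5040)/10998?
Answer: √134182380177183/97149 ≈ 119.24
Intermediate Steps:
T = -5211512/97149 (T = 11232/(-212) - 7296*1/10998 = 11232*(-1/212) - 1216/1833 = -2808/53 - 1216/1833 = -5211512/97149 ≈ -53.645)
√(L + T) = √(14271 - 5211512/97149) = √(1381201867/97149) = √134182380177183/97149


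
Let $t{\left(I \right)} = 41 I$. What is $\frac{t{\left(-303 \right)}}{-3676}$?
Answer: $\frac{12423}{3676} \approx 3.3795$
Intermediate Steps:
$\frac{t{\left(-303 \right)}}{-3676} = \frac{41 \left(-303\right)}{-3676} = \left(-12423\right) \left(- \frac{1}{3676}\right) = \frac{12423}{3676}$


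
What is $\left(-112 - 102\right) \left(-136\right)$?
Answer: $29104$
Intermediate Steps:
$\left(-112 - 102\right) \left(-136\right) = \left(-214\right) \left(-136\right) = 29104$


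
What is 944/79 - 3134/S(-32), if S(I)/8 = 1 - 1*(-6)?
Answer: -97361/2212 ≈ -44.015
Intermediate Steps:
S(I) = 56 (S(I) = 8*(1 - 1*(-6)) = 8*(1 + 6) = 8*7 = 56)
944/79 - 3134/S(-32) = 944/79 - 3134/56 = 944*(1/79) - 3134*1/56 = 944/79 - 1567/28 = -97361/2212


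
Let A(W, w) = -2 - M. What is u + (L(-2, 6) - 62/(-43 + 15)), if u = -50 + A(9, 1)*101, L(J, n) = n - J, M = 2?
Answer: -6213/14 ≈ -443.79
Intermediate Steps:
A(W, w) = -4 (A(W, w) = -2 - 1*2 = -2 - 2 = -4)
u = -454 (u = -50 - 4*101 = -50 - 404 = -454)
u + (L(-2, 6) - 62/(-43 + 15)) = -454 + ((6 - 1*(-2)) - 62/(-43 + 15)) = -454 + ((6 + 2) - 62/(-28)) = -454 + (8 - 62*(-1/28)) = -454 + (8 + 31/14) = -454 + 143/14 = -6213/14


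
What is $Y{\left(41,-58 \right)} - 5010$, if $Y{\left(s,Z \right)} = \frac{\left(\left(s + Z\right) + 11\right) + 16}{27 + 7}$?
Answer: $- \frac{85165}{17} \approx -5009.7$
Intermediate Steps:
$Y{\left(s,Z \right)} = \frac{27}{34} + \frac{Z}{34} + \frac{s}{34}$ ($Y{\left(s,Z \right)} = \frac{\left(\left(Z + s\right) + 11\right) + 16}{34} = \left(\left(11 + Z + s\right) + 16\right) \frac{1}{34} = \left(27 + Z + s\right) \frac{1}{34} = \frac{27}{34} + \frac{Z}{34} + \frac{s}{34}$)
$Y{\left(41,-58 \right)} - 5010 = \left(\frac{27}{34} + \frac{1}{34} \left(-58\right) + \frac{1}{34} \cdot 41\right) - 5010 = \left(\frac{27}{34} - \frac{29}{17} + \frac{41}{34}\right) - 5010 = \frac{5}{17} - 5010 = - \frac{85165}{17}$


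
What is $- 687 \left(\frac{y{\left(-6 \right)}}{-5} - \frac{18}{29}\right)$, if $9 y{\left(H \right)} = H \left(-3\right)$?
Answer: $\frac{101676}{145} \approx 701.21$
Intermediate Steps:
$y{\left(H \right)} = - \frac{H}{3}$ ($y{\left(H \right)} = \frac{H \left(-3\right)}{9} = \frac{\left(-3\right) H}{9} = - \frac{H}{3}$)
$- 687 \left(\frac{y{\left(-6 \right)}}{-5} - \frac{18}{29}\right) = - 687 \left(\frac{\left(- \frac{1}{3}\right) \left(-6\right)}{-5} - \frac{18}{29}\right) = - 687 \left(2 \left(- \frac{1}{5}\right) - \frac{18}{29}\right) = - 687 \left(- \frac{2}{5} - \frac{18}{29}\right) = \left(-687\right) \left(- \frac{148}{145}\right) = \frac{101676}{145}$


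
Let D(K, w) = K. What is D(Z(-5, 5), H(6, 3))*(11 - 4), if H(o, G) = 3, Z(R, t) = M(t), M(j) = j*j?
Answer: 175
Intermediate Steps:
M(j) = j²
Z(R, t) = t²
D(Z(-5, 5), H(6, 3))*(11 - 4) = 5²*(11 - 4) = 25*7 = 175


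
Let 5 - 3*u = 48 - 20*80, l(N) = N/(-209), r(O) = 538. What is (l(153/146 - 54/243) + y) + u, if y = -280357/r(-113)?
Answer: -78071060/36937197 ≈ -2.1136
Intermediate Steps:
l(N) = -N/209 (l(N) = N*(-1/209) = -N/209)
u = 519 (u = 5/3 - (48 - 20*80)/3 = 5/3 - (48 - 1600)/3 = 5/3 - ⅓*(-1552) = 5/3 + 1552/3 = 519)
y = -280357/538 ≈ -521.11
(l(153/146 - 54/243) + y) + u = (-(153/146 - 54/243)/209 - 280357/538) + 519 = (-(153*(1/146) - 54*1/243)/209 - 280357/538) + 519 = (-(153/146 - 2/9)/209 - 280357/538) + 519 = (-1/209*1085/1314 - 280357/538) + 519 = (-1085/274626 - 280357/538) + 519 = -19248476303/36937197 + 519 = -78071060/36937197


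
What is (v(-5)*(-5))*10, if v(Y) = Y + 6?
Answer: -50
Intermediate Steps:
v(Y) = 6 + Y
(v(-5)*(-5))*10 = ((6 - 5)*(-5))*10 = (1*(-5))*10 = -5*10 = -50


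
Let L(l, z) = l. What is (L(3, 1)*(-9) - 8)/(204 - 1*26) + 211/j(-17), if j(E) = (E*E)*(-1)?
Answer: -47673/51442 ≈ -0.92673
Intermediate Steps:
j(E) = -E² (j(E) = E²*(-1) = -E²)
(L(3, 1)*(-9) - 8)/(204 - 1*26) + 211/j(-17) = (3*(-9) - 8)/(204 - 1*26) + 211/((-1*(-17)²)) = (-27 - 8)/(204 - 26) + 211/((-1*289)) = -35/178 + 211/(-289) = -35*1/178 + 211*(-1/289) = -35/178 - 211/289 = -47673/51442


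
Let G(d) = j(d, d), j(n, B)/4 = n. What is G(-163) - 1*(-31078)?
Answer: 30426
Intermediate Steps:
j(n, B) = 4*n
G(d) = 4*d
G(-163) - 1*(-31078) = 4*(-163) - 1*(-31078) = -652 + 31078 = 30426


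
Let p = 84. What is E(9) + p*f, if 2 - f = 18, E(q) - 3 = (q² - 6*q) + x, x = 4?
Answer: -1310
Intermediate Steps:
E(q) = 7 + q² - 6*q (E(q) = 3 + ((q² - 6*q) + 4) = 3 + (4 + q² - 6*q) = 7 + q² - 6*q)
f = -16 (f = 2 - 1*18 = 2 - 18 = -16)
E(9) + p*f = (7 + 9² - 6*9) + 84*(-16) = (7 + 81 - 54) - 1344 = 34 - 1344 = -1310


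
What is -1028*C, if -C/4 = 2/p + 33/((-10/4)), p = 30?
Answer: -810064/15 ≈ -54004.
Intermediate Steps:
C = 788/15 (C = -4*(2/30 + 33/((-10/4))) = -4*(2*(1/30) + 33/((-10*¼))) = -4*(1/15 + 33/(-5/2)) = -4*(1/15 + 33*(-⅖)) = -4*(1/15 - 66/5) = -4*(-197/15) = 788/15 ≈ 52.533)
-1028*C = -1028*788/15 = -810064/15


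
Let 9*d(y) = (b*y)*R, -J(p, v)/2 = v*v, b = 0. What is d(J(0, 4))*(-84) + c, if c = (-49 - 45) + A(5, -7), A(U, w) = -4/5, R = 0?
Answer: -474/5 ≈ -94.800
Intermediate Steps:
A(U, w) = -⅘ (A(U, w) = -4*⅕ = -⅘)
J(p, v) = -2*v² (J(p, v) = -2*v*v = -2*v²)
d(y) = 0 (d(y) = ((0*y)*0)/9 = (0*0)/9 = (⅑)*0 = 0)
c = -474/5 (c = (-49 - 45) - ⅘ = -94 - ⅘ = -474/5 ≈ -94.800)
d(J(0, 4))*(-84) + c = 0*(-84) - 474/5 = 0 - 474/5 = -474/5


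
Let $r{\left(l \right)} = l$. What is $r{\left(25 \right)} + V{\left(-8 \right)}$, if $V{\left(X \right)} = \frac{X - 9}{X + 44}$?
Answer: $\frac{883}{36} \approx 24.528$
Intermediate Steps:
$V{\left(X \right)} = \frac{-9 + X}{44 + X}$
$r{\left(25 \right)} + V{\left(-8 \right)} = 25 + \frac{-9 - 8}{44 - 8} = 25 + \frac{1}{36} \left(-17\right) = 25 - \frac{17}{36} = \frac{883}{36}$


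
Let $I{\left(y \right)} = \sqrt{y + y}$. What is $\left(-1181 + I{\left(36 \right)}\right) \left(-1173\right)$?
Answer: $1385313 - 7038 \sqrt{2} \approx 1.3754 \cdot 10^{6}$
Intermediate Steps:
$I{\left(y \right)} = \sqrt{2} \sqrt{y}$ ($I{\left(y \right)} = \sqrt{2 y} = \sqrt{2} \sqrt{y}$)
$\left(-1181 + I{\left(36 \right)}\right) \left(-1173\right) = \left(-1181 + \sqrt{2} \sqrt{36}\right) \left(-1173\right) = \left(-1181 + \sqrt{2} \cdot 6\right) \left(-1173\right) = \left(-1181 + 6 \sqrt{2}\right) \left(-1173\right) = 1385313 - 7038 \sqrt{2}$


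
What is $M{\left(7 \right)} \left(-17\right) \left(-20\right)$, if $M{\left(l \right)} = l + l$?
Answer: $4760$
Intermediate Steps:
$M{\left(l \right)} = 2 l$
$M{\left(7 \right)} \left(-17\right) \left(-20\right) = 2 \cdot 7 \left(-17\right) \left(-20\right) = 14 \left(-17\right) \left(-20\right) = \left(-238\right) \left(-20\right) = 4760$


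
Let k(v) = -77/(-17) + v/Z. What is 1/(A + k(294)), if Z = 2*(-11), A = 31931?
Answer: 187/5969445 ≈ 3.1326e-5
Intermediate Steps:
Z = -22
k(v) = 77/17 - v/22 (k(v) = -77/(-17) + v/(-22) = -77*(-1/17) + v*(-1/22) = 77/17 - v/22)
1/(A + k(294)) = 1/(31931 + (77/17 - 1/22*294)) = 1/(31931 + (77/17 - 147/11)) = 1/(31931 - 1652/187) = 1/(5969445/187) = 187/5969445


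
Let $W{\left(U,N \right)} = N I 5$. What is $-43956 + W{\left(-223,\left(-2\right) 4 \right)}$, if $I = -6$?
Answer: $-43716$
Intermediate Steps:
$W{\left(U,N \right)} = - 30 N$ ($W{\left(U,N \right)} = N \left(-6\right) 5 = - 6 N 5 = - 30 N$)
$-43956 + W{\left(-223,\left(-2\right) 4 \right)} = -43956 - 30 \left(\left(-2\right) 4\right) = -43956 - -240 = -43956 + 240 = -43716$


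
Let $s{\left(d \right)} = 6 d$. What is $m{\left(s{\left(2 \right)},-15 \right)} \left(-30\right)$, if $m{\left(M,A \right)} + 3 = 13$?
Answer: $-300$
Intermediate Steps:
$m{\left(M,A \right)} = 10$ ($m{\left(M,A \right)} = -3 + 13 = 10$)
$m{\left(s{\left(2 \right)},-15 \right)} \left(-30\right) = 10 \left(-30\right) = -300$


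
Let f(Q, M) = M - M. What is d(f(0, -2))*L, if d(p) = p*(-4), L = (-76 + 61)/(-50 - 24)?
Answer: 0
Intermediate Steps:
f(Q, M) = 0
L = 15/74 (L = -15/(-74) = -15*(-1/74) = 15/74 ≈ 0.20270)
d(p) = -4*p
d(f(0, -2))*L = -4*0*(15/74) = 0*(15/74) = 0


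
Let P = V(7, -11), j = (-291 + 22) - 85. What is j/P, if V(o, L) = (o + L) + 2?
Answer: 177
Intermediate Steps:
j = -354 (j = -269 - 85 = -354)
V(o, L) = 2 + L + o (V(o, L) = (L + o) + 2 = 2 + L + o)
P = -2 (P = 2 - 11 + 7 = -2)
j/P = -354/(-2) = -354*(-½) = 177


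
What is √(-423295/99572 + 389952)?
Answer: √966542348359357/49786 ≈ 624.46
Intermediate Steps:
√(-423295/99572 + 389952) = √(38827877249/99572) = √966542348359357/49786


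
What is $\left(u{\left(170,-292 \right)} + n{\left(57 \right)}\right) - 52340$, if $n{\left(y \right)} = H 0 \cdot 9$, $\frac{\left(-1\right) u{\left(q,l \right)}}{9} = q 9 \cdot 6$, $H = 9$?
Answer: $-134960$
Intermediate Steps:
$u{\left(q,l \right)} = - 486 q$ ($u{\left(q,l \right)} = - 9 q 9 \cdot 6 = - 9 \cdot 9 q 6 = - 9 \cdot 54 q = - 486 q$)
$n{\left(y \right)} = 0$ ($n{\left(y \right)} = 9 \cdot 0 \cdot 9 = 0 \cdot 9 = 0$)
$\left(u{\left(170,-292 \right)} + n{\left(57 \right)}\right) - 52340 = \left(\left(-486\right) 170 + 0\right) - 52340 = \left(-82620 + 0\right) - 52340 = -82620 - 52340 = -134960$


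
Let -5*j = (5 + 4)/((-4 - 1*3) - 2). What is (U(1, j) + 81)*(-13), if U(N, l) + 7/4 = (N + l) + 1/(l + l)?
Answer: -21567/20 ≈ -1078.3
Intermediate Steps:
j = ⅕ (j = -(5 + 4)/(5*((-4 - 1*3) - 2)) = -9/(5*((-4 - 3) - 2)) = -9/(5*(-7 - 2)) = -9/(5*(-9)) = -9*(-1)/(5*9) = -⅕*(-1) = ⅕ ≈ 0.20000)
U(N, l) = -7/4 + N + l + 1/(2*l) (U(N, l) = -7/4 + ((N + l) + 1/(l + l)) = -7/4 + ((N + l) + 1/(2*l)) = -7/4 + (N + l + 1/(2*l)) = -7/4 + N + l + 1/(2*l))
(U(1, j) + 81)*(-13) = ((-7/4 + 1 + ⅕ + 1/(2*(⅕))) + 81)*(-13) = ((-7/4 + 1 + ⅕ + (½)*5) + 81)*(-13) = ((-7/4 + 1 + ⅕ + 5/2) + 81)*(-13) = (39/20 + 81)*(-13) = (1659/20)*(-13) = -21567/20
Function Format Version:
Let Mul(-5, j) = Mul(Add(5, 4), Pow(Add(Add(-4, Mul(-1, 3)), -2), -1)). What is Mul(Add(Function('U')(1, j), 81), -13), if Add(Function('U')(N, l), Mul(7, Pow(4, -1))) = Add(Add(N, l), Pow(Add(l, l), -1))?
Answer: Rational(-21567, 20) ≈ -1078.3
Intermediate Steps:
j = Rational(1, 5) (j = Mul(Rational(-1, 5), Mul(Add(5, 4), Pow(Add(Add(-4, Mul(-1, 3)), -2), -1))) = Mul(Rational(-1, 5), Mul(9, Pow(Add(Add(-4, -3), -2), -1))) = Mul(Rational(-1, 5), Mul(9, Pow(Add(-7, -2), -1))) = Mul(Rational(-1, 5), Mul(9, Pow(-9, -1))) = Mul(Rational(-1, 5), Mul(9, Rational(-1, 9))) = Mul(Rational(-1, 5), -1) = Rational(1, 5) ≈ 0.20000)
Function('U')(N, l) = Add(Rational(-7, 4), N, l, Mul(Rational(1, 2), Pow(l, -1))) (Function('U')(N, l) = Add(Rational(-7, 4), Add(Add(N, l), Pow(Add(l, l), -1))) = Add(Rational(-7, 4), Add(Add(N, l), Pow(Mul(2, l), -1))) = Add(Rational(-7, 4), Add(Add(N, l), Mul(Rational(1, 2), Pow(l, -1)))) = Add(Rational(-7, 4), Add(N, l, Mul(Rational(1, 2), Pow(l, -1)))) = Add(Rational(-7, 4), N, l, Mul(Rational(1, 2), Pow(l, -1))))
Mul(Add(Function('U')(1, j), 81), -13) = Mul(Add(Add(Rational(-7, 4), 1, Rational(1, 5), Mul(Rational(1, 2), Pow(Rational(1, 5), -1))), 81), -13) = Mul(Add(Add(Rational(-7, 4), 1, Rational(1, 5), Mul(Rational(1, 2), 5)), 81), -13) = Mul(Add(Add(Rational(-7, 4), 1, Rational(1, 5), Rational(5, 2)), 81), -13) = Mul(Add(Rational(39, 20), 81), -13) = Mul(Rational(1659, 20), -13) = Rational(-21567, 20)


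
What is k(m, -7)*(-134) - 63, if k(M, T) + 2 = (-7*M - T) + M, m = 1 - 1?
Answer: -733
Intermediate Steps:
m = 0
k(M, T) = -2 - T - 6*M (k(M, T) = -2 + ((-7*M - T) + M) = -2 + ((-T - 7*M) + M) = -2 + (-T - 6*M) = -2 - T - 6*M)
k(m, -7)*(-134) - 63 = (-2 - 1*(-7) - 6*0)*(-134) - 63 = (-2 + 7 + 0)*(-134) - 63 = 5*(-134) - 63 = -670 - 63 = -733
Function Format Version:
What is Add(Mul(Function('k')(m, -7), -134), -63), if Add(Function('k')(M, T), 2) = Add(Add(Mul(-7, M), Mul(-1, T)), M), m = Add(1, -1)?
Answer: -733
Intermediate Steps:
m = 0
Function('k')(M, T) = Add(-2, Mul(-1, T), Mul(-6, M)) (Function('k')(M, T) = Add(-2, Add(Add(Mul(-7, M), Mul(-1, T)), M)) = Add(-2, Add(Add(Mul(-1, T), Mul(-7, M)), M)) = Add(-2, Add(Mul(-1, T), Mul(-6, M))) = Add(-2, Mul(-1, T), Mul(-6, M)))
Add(Mul(Function('k')(m, -7), -134), -63) = Add(Mul(Add(-2, Mul(-1, -7), Mul(-6, 0)), -134), -63) = Add(Mul(Add(-2, 7, 0), -134), -63) = Add(Mul(5, -134), -63) = Add(-670, -63) = -733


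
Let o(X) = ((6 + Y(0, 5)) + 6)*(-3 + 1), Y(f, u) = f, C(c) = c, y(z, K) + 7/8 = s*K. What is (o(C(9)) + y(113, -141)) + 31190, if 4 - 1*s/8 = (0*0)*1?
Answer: 213225/8 ≈ 26653.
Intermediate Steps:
s = 32 (s = 32 - 8*0*0 = 32 - 0 = 32 - 8*0 = 32 + 0 = 32)
y(z, K) = -7/8 + 32*K
o(X) = -24 (o(X) = ((6 + 0) + 6)*(-3 + 1) = (6 + 6)*(-2) = 12*(-2) = -24)
(o(C(9)) + y(113, -141)) + 31190 = (-24 + (-7/8 + 32*(-141))) + 31190 = (-24 + (-7/8 - 4512)) + 31190 = (-24 - 36103/8) + 31190 = -36295/8 + 31190 = 213225/8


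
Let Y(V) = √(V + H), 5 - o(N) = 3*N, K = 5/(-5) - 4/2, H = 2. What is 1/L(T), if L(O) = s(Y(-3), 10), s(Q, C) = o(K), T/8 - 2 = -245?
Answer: 1/14 ≈ 0.071429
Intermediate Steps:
T = -1944 (T = 16 + 8*(-245) = 16 - 1960 = -1944)
K = -3 (K = 5*(-⅕) - 4*½ = -1 - 2 = -3)
o(N) = 5 - 3*N
Y(V) = √(2 + V) (Y(V) = √(V + 2) = √(2 + V))
s(Q, C) = 14 (s(Q, C) = 5 - 3*(-3) = 5 + 9 = 14)
L(O) = 14
1/L(T) = 1/14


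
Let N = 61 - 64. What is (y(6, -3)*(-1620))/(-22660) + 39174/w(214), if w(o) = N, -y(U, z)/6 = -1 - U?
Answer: -14791312/1133 ≈ -13055.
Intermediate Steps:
y(U, z) = 6 + 6*U (y(U, z) = -6*(-1 - U) = 6 + 6*U)
N = -3
w(o) = -3
(y(6, -3)*(-1620))/(-22660) + 39174/w(214) = ((6 + 6*6)*(-1620))/(-22660) + 39174/(-3) = ((6 + 36)*(-1620))*(-1/22660) + 39174*(-⅓) = (42*(-1620))*(-1/22660) - 13058 = -68040*(-1/22660) - 13058 = 3402/1133 - 13058 = -14791312/1133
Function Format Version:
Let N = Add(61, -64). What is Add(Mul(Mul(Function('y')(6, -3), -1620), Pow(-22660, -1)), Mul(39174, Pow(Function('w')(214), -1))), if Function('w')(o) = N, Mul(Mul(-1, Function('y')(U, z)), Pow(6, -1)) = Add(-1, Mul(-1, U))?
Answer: Rational(-14791312, 1133) ≈ -13055.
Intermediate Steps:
Function('y')(U, z) = Add(6, Mul(6, U)) (Function('y')(U, z) = Mul(-6, Add(-1, Mul(-1, U))) = Add(6, Mul(6, U)))
N = -3
Function('w')(o) = -3
Add(Mul(Mul(Function('y')(6, -3), -1620), Pow(-22660, -1)), Mul(39174, Pow(Function('w')(214), -1))) = Add(Mul(Mul(Add(6, Mul(6, 6)), -1620), Pow(-22660, -1)), Mul(39174, Pow(-3, -1))) = Add(Mul(Mul(Add(6, 36), -1620), Rational(-1, 22660)), Mul(39174, Rational(-1, 3))) = Add(Mul(Mul(42, -1620), Rational(-1, 22660)), -13058) = Add(Mul(-68040, Rational(-1, 22660)), -13058) = Add(Rational(3402, 1133), -13058) = Rational(-14791312, 1133)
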